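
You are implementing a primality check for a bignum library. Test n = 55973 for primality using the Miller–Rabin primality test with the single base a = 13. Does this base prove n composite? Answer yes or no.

yes

n − 1 = 55972 = 2^2 · 13993, so s = 2 and d = 13993.
x_0 = 13^13993 mod 55973 = 9920.
x_0 is neither 1 nor 55972, so continue squaring.
x_1 = 9920^2 mod 55973 = 5866.
Reached i = s−1 = 1 without hitting −1: 13 is a Miller–Rabin witness and 55973 is composite.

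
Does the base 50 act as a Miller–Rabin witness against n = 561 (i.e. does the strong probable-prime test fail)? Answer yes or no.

no

n − 1 = 560 = 2^4 · 35, so s = 4 and d = 35.
By repeated squaring, 50^35 ≡ 560 (mod 561).
x_0 = 50^35 mod 561 = 560.
x_0 = 560 ≡ −1, so 50 is not a witness.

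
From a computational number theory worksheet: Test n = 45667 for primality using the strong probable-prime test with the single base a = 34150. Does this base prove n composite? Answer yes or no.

no

n − 1 = 45666 = 2^1 · 22833, so s = 1 and d = 22833.
Repeated squaring mod 45667: 34150^1 ≡ 34150, 34150^2 ≡ 24321, 34150^4 ≡ 32057, 34150^8 ≡ 6748, 34150^16 ≡ 5505, 34150^32 ≡ 27804, 34150^64 ≡ 11440, 34150^128 ≡ 37645, 34150^256 ≡ 7681, 34150^512 ≡ 41664, 34150^1024 ≡ 40559, 34150^2048 ≡ 15807, 34150^4096 ≡ 17092, 34150^8192 ≡ 4665, 34150^16384 ≡ 24733.
22833 = 16384 + 4096 + 2048 + 256 + 32 + 16 + 1, so 34150^22833 ≡ 24733·17092·15807·7681·27804·5505·34150 ≡ 45666 (mod 45667).
x_0 = 34150^22833 mod 45667 = 45666.
x_0 = 45666 ≡ −1, so 34150 is not a witness.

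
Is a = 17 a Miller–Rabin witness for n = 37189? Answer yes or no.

n − 1 = 37188 = 2^2 · 9297, so s = 2 and d = 9297.
x_0 = 17^9297 mod 37189 = 32687.
x_0 is neither 1 nor 37188, so continue squaring.
x_1 = 32687^2 mod 37189 = 37188.
x_1 ≡ −1, so 17 is not a witness.

no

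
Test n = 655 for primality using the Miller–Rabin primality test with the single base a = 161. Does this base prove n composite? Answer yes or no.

yes

n − 1 = 654 = 2^1 · 327, so s = 1 and d = 327.
x_0 = 161^327 mod 655 = 541.
x_0 ∉ {1, 654} and s = 1, so 161 is a Miller–Rabin witness and 655 is composite.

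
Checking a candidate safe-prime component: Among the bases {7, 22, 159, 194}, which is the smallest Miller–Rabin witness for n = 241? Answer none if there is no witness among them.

none

n − 1 = 240 = 2^4 · 15, so s = 4 and d = 15.
Base 7: x_0 = 7^15 mod 241 = 111. x_0 is neither 1 nor 240, so continue squaring. x_1 = 111^2 mod 241 = 30. x_2 = 30^2 mod 241 = 177. x_3 = 177^2 mod 241 = 240. x_3 ≡ −1, so 7 is not a witness.
Base 22: x_0 = 22^15 mod 241 = 165. x_0 is neither 1 nor 240, so continue squaring. x_1 = 165^2 mod 241 = 233. x_2 = 233^2 mod 241 = 64. x_3 = 64^2 mod 241 = 240. x_3 ≡ −1, so 22 is not a witness.
Base 159: x_0 = 159^15 mod 241 = 64. x_0 is neither 1 nor 240, so continue squaring. x_1 = 64^2 mod 241 = 240. x_1 ≡ −1, so 159 is not a witness.
Base 194: x_0 = 194^15 mod 241 = 211. x_0 is neither 1 nor 240, so continue squaring. x_1 = 211^2 mod 241 = 177. x_2 = 177^2 mod 241 = 240. x_2 ≡ −1, so 194 is not a witness.
No listed base is a witness for 241.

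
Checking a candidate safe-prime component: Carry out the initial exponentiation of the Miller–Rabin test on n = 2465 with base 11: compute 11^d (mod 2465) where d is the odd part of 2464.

1061

n − 1 = 2464 = 2^5 · 77, so s = 5 and d = 77.
11^77 mod 2465 = 1061.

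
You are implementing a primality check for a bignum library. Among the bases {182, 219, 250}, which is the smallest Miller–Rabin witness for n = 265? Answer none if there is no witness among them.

n − 1 = 264 = 2^3 · 33, so s = 3 and d = 33.
Base 182: x_0 = 182^33 mod 265 = 182. x_0 is neither 1 nor 264, so continue squaring. x_1 = 182^2 mod 265 = 264. x_1 ≡ −1, so 182 is not a witness.
Base 219: x_0 = 219^33 mod 265 = 29. x_0 is neither 1 nor 264, so continue squaring. x_1 = 29^2 mod 265 = 46. x_2 = 46^2 mod 265 = 261. Reached i = s−1 = 2 without hitting −1: 219 is a Miller–Rabin witness and 265 is composite.
Base 250: x_0 = 250^33 mod 265 = 170. x_0 is neither 1 nor 264, so continue squaring. x_1 = 170^2 mod 265 = 15. x_2 = 15^2 mod 265 = 225. Reached i = s−1 = 2 without hitting −1: 250 is a Miller–Rabin witness and 265 is composite.
The smallest witness among the given bases is 219.

219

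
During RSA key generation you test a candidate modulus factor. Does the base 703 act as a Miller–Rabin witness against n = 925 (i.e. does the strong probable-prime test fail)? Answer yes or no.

yes

n − 1 = 924 = 2^2 · 231, so s = 2 and d = 231.
x_0 = 703^231 mod 925 = 222.
x_0 is neither 1 nor 924, so continue squaring.
x_1 = 222^2 mod 925 = 259.
Reached i = s−1 = 1 without hitting −1: 703 is a Miller–Rabin witness and 925 is composite.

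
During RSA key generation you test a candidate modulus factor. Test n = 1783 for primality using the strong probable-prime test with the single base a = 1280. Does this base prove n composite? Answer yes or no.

no

n − 1 = 1782 = 2^1 · 891, so s = 1 and d = 891.
Repeated squaring mod 1783: 1280^1 ≡ 1280, 1280^2 ≡ 1606, 1280^4 ≡ 1018, 1280^8 ≡ 401, 1280^16 ≡ 331, 1280^32 ≡ 798, 1280^64 ≡ 273, 1280^128 ≡ 1426, 1280^256 ≡ 856, 1280^512 ≡ 1706.
891 = 512 + 256 + 64 + 32 + 16 + 8 + 2 + 1, so 1280^891 ≡ 1706·856·273·798·331·401·1606·1280 ≡ 1782 (mod 1783).
x_0 = 1280^891 mod 1783 = 1782.
x_0 = 1782 ≡ −1, so 1280 is not a witness.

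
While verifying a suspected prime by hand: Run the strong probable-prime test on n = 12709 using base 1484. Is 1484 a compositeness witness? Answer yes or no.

yes

n − 1 = 12708 = 2^2 · 3177, so s = 2 and d = 3177.
x_0 = 1484^3177 mod 12709 = 7221.
x_0 is neither 1 nor 12708, so continue squaring.
x_1 = 7221^2 mod 12709 = 10523.
Reached i = s−1 = 1 without hitting −1: 1484 is a Miller–Rabin witness and 12709 is composite.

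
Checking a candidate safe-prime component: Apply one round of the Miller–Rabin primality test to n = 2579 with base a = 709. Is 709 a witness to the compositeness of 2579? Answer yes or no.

n − 1 = 2578 = 2^1 · 1289, so s = 1 and d = 1289.
By repeated squaring, 709^1289 ≡ 1 (mod 2579).
x_0 = 709^1289 mod 2579 = 1.
x_0 = 1, so 709 is not a witness.

no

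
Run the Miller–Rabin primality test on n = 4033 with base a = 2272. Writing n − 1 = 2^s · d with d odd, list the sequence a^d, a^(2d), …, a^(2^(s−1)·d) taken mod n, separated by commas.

n − 1 = 4032 = 2^6 · 63, so s = 6 and d = 63.
x_0 = 2272^63 mod 4033 = 3891.
x_1 = 3891^2 mod 4033 = 4032.
x_2 = 4032^2 mod 4033 = 1.
x_3 = 1^2 mod 4033 = 1.
x_4 = 1^2 mod 4033 = 1.
x_5 = 1^2 mod 4033 = 1.

3891, 4032, 1, 1, 1, 1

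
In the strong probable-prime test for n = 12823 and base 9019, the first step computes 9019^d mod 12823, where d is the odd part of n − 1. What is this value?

n − 1 = 12822 = 2^1 · 6411, so s = 1 and d = 6411.
By repeated squaring, 9019^6411 ≡ 12822 (mod 12823).

12822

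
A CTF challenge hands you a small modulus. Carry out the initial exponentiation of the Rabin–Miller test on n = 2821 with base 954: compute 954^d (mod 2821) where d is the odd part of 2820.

2696

n − 1 = 2820 = 2^2 · 705, so s = 2 and d = 705.
954^705 mod 2821 = 2696.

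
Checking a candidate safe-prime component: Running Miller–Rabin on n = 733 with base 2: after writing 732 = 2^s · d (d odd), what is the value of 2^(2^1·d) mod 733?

n − 1 = 732 = 2^2 · 183, so s = 2 and d = 183.
x_0 = 2^183 mod 733 = 380.
x_1 = 380^2 mod 733 = 732.

732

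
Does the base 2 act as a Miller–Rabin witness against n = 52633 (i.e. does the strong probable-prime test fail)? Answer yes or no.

n − 1 = 52632 = 2^3 · 6579, so s = 3 and d = 6579.
x_0 = 2^6579 mod 52633 = 1.
x_0 = 1, so 2 is not a witness.

no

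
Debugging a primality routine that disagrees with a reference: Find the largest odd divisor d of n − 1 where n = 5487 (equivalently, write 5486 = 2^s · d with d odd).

2743

Halving: 5486 → 2743; 2743 is odd.
So 5486 = 2^1 · 2743.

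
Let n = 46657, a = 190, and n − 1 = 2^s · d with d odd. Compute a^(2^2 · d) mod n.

n − 1 = 46656 = 2^6 · 729, so s = 6 and d = 729.
Repeated squaring mod 46657: 190^1 ≡ 190, 190^2 ≡ 36100, 190^4 ≡ 33333, 190^8 ≡ 45748, 190^16 ≡ 33112, 190^32 ≡ 11701, 190^64 ≡ 21763, 190^128 ≡ 12962, 190^256 ≡ 1587, 190^512 ≡ 45748.
729 = 512 + 128 + 64 + 16 + 8 + 1, so 190^729 ≡ 45748·12962·21763·33112·45748·190 ≡ 13918 (mod 46657).
x_0 = 13918.
x_1 = 13918^2 mod 46657 = 37517.
x_2 = 37517^2 mod 46657 = 23570.

23570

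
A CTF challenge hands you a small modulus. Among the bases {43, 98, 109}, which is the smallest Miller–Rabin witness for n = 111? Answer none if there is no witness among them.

43

n − 1 = 110 = 2^1 · 55, so s = 1 and d = 55.
Base 43: x_0 = 43^55 mod 111 = 31. x_0 ∉ {1, 110} and s = 1, so 43 is a Miller–Rabin witness and 111 is composite.
Base 98: x_0 = 98^55 mod 111 = 50. x_0 ∉ {1, 110} and s = 1, so 98 is a Miller–Rabin witness and 111 is composite.
Base 109: x_0 = 109^55 mod 111 = 76. x_0 ∉ {1, 110} and s = 1, so 109 is a Miller–Rabin witness and 111 is composite.
The smallest witness among the given bases is 43.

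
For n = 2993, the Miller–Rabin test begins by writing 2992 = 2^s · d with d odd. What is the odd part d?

187

Halving: 2992 → 1496 → 748 → 374 → 187; 187 is odd.
So 2992 = 2^4 · 187.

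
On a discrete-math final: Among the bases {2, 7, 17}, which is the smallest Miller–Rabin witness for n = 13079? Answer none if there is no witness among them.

n − 1 = 13078 = 2^1 · 6539, so s = 1 and d = 6539.
Base 2: x_0 = 2^6539 mod 13079 = 10148. x_0 ∉ {1, 13078} and s = 1, so 2 is a Miller–Rabin witness and 13079 is composite.
Base 7: x_0 = 7^6539 mod 13079 = 3110. x_0 ∉ {1, 13078} and s = 1, so 7 is a Miller–Rabin witness and 13079 is composite.
Base 17: x_0 = 17^6539 mod 13079 = 1201. x_0 ∉ {1, 13078} and s = 1, so 17 is a Miller–Rabin witness and 13079 is composite.
The smallest witness among the given bases is 2.

2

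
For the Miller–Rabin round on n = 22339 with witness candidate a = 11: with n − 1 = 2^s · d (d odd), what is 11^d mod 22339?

n − 1 = 22338 = 2^1 · 11169, so s = 1 and d = 11169.
Repeated squaring mod 22339: 11^1 ≡ 11, 11^2 ≡ 121, 11^4 ≡ 14641, 11^8 ≡ 16176, 11^16 ≡ 6269, 11^32 ≡ 6060, 11^64 ≡ 20623, 11^128 ≡ 18247, 11^256 ≡ 12553, 11^512 ≡ 20842, 11^1024 ≡ 7109, 11^2048 ≡ 7063, 11^4096 ≡ 2982, 11^8192 ≡ 1402.
11169 = 8192 + 2048 + 512 + 256 + 128 + 32 + 1, so 11^11169 ≡ 1402·7063·20842·12553·18247·6060·11 ≡ 16242 (mod 22339).

16242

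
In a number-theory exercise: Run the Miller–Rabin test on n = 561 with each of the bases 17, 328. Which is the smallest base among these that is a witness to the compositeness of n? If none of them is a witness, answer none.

n − 1 = 560 = 2^4 · 35, so s = 4 and d = 35.
Base 17: x_0 = 17^35 mod 561 = 527. x_0 is neither 1 nor 560, so continue squaring. x_1 = 527^2 mod 561 = 34. x_2 = 34^2 mod 561 = 34. x_3 = 34^2 mod 561 = 34. Reached i = s−1 = 3 without hitting −1: 17 is a Miller–Rabin witness and 561 is composite.
Base 328: x_0 = 328^35 mod 561 = 397. x_0 is neither 1 nor 560, so continue squaring. x_1 = 397^2 mod 561 = 529. x_2 = 529^2 mod 561 = 463. x_3 = 463^2 mod 561 = 67. Reached i = s−1 = 3 without hitting −1: 328 is a Miller–Rabin witness and 561 is composite.
The smallest witness among the given bases is 17.

17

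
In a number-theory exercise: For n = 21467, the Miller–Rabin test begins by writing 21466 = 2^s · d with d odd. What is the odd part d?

10733

Halving: 21466 → 10733; 10733 is odd.
So 21466 = 2^1 · 10733.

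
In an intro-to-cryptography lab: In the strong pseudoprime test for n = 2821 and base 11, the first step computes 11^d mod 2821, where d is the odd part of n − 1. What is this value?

n − 1 = 2820 = 2^2 · 705, so s = 2 and d = 705.
Repeated squaring mod 2821: 11^1 ≡ 11, 11^2 ≡ 121, 11^4 ≡ 536, 11^8 ≡ 2375, 11^16 ≡ 1446, 11^32 ≡ 555, 11^64 ≡ 536, 11^128 ≡ 2375, 11^256 ≡ 1446, 11^512 ≡ 555.
705 = 512 + 128 + 64 + 1, so 11^705 ≡ 555·2375·536·11 ≡ 1828 (mod 2821).

1828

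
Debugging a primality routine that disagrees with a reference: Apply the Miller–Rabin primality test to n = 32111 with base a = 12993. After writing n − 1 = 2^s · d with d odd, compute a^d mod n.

n − 1 = 32110 = 2^1 · 16055, so s = 1 and d = 16055.
12993^16055 mod 32111 = 11371.

11371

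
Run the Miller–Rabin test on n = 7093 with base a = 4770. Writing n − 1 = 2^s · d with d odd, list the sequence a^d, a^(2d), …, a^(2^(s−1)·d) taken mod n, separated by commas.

n − 1 = 7092 = 2^2 · 1773, so s = 2 and d = 1773.
x_0 = 4770^1773 mod 7093 = 6915.
x_1 = 6915^2 mod 7093 = 3312.

6915, 3312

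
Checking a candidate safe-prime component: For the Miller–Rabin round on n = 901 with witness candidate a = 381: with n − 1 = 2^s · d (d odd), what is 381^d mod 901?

619

n − 1 = 900 = 2^2 · 225, so s = 2 and d = 225.
381^225 mod 901 = 619.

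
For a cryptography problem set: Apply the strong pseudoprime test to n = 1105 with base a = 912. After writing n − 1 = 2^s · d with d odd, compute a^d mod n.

n − 1 = 1104 = 2^4 · 69, so s = 4 and d = 69.
912^69 mod 1105 = 707.

707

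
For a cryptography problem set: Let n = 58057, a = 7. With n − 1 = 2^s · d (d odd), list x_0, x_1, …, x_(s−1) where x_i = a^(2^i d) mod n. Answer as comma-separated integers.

n − 1 = 58056 = 2^3 · 7257, so s = 3 and d = 7257.
x_0 = 7^7257 mod 58057 = 20362.
x_1 = 20362^2 mod 58057 = 26007.
x_2 = 26007^2 mod 58057 = 58056.

20362, 26007, 58056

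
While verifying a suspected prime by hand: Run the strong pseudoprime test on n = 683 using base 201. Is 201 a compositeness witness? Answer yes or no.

n − 1 = 682 = 2^1 · 341, so s = 1 and d = 341.
Repeated squaring mod 683: 201^1 ≡ 201, 201^2 ≡ 104, 201^4 ≡ 571, 201^8 ≡ 250, 201^16 ≡ 347, 201^32 ≡ 201, 201^64 ≡ 104, 201^128 ≡ 571, 201^256 ≡ 250.
341 = 256 + 64 + 16 + 4 + 1, so 201^341 ≡ 250·104·347·571·201 ≡ 1 (mod 683).
x_0 = 201^341 mod 683 = 1.
x_0 = 1, so 201 is not a witness.

no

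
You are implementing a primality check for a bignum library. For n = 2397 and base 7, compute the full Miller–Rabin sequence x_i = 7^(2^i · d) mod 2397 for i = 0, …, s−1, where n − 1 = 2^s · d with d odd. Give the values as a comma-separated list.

n − 1 = 2396 = 2^2 · 599, so s = 2 and d = 599.
x_0 = 7^599 mod 2397 = 148.
x_1 = 148^2 mod 2397 = 331.

148, 331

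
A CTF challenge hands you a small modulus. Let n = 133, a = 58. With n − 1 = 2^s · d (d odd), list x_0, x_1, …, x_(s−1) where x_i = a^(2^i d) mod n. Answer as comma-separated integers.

1, 1

n − 1 = 132 = 2^2 · 33, so s = 2 and d = 33.
x_0 = 58^33 mod 133 = 1.
x_1 = 1^2 mod 133 = 1.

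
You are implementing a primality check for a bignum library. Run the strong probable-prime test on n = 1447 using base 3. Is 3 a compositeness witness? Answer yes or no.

n − 1 = 1446 = 2^1 · 723, so s = 1 and d = 723.
x_0 = 3^723 mod 1447 = 1446.
x_0 = 1446 ≡ −1, so 3 is not a witness.

no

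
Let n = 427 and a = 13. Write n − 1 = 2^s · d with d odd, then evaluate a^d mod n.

62

n − 1 = 426 = 2^1 · 213, so s = 1 and d = 213.
Repeated squaring mod 427: 13^1 ≡ 13, 13^2 ≡ 169, 13^4 ≡ 379, 13^8 ≡ 169, 13^16 ≡ 379, 13^32 ≡ 169, 13^64 ≡ 379, 13^128 ≡ 169.
213 = 128 + 64 + 16 + 4 + 1, so 13^213 ≡ 169·379·379·379·13 ≡ 62 (mod 427).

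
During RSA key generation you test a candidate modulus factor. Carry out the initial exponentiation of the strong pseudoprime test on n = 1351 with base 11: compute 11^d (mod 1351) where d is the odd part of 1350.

792

n − 1 = 1350 = 2^1 · 675, so s = 1 and d = 675.
By repeated squaring, 11^675 ≡ 792 (mod 1351).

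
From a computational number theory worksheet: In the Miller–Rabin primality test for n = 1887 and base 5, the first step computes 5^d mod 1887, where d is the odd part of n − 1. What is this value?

n − 1 = 1886 = 2^1 · 943, so s = 1 and d = 943.
Repeated squaring mod 1887: 5^1 ≡ 5, 5^2 ≡ 25, 5^4 ≡ 625, 5^8 ≡ 16, 5^16 ≡ 256, 5^32 ≡ 1378, 5^64 ≡ 562, 5^128 ≡ 715, 5^256 ≡ 1735, 5^512 ≡ 460.
943 = 512 + 256 + 128 + 32 + 8 + 4 + 2 + 1, so 5^943 ≡ 460·1735·715·1378·16·625·25·5 ≡ 92 (mod 1887).

92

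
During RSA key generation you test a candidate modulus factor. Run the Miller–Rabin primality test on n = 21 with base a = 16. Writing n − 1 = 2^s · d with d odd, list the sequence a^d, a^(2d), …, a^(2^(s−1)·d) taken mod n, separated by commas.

4, 16

n − 1 = 20 = 2^2 · 5, so s = 2 and d = 5.
x_0 = 16^5 mod 21 = 4.
x_1 = 4^2 mod 21 = 16.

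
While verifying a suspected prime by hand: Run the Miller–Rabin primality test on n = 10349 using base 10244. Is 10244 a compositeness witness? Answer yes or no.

yes

n − 1 = 10348 = 2^2 · 2587, so s = 2 and d = 2587.
x_0 = 10244^2587 mod 10349 = 2821.
x_0 is neither 1 nor 10348, so continue squaring.
x_1 = 2821^2 mod 10349 = 10009.
Reached i = s−1 = 1 without hitting −1: 10244 is a Miller–Rabin witness and 10349 is composite.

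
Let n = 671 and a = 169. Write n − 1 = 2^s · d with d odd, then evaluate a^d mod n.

562

n − 1 = 670 = 2^1 · 335, so s = 1 and d = 335.
Repeated squaring mod 671: 169^1 ≡ 169, 169^2 ≡ 379, 169^4 ≡ 47, 169^8 ≡ 196, 169^16 ≡ 169, 169^32 ≡ 379, 169^64 ≡ 47, 169^128 ≡ 196, 169^256 ≡ 169.
335 = 256 + 64 + 8 + 4 + 2 + 1, so 169^335 ≡ 169·47·196·47·379·169 ≡ 562 (mod 671).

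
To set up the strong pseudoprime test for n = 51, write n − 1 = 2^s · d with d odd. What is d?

Halving: 50 → 25; 25 is odd.
So 50 = 2^1 · 25.

25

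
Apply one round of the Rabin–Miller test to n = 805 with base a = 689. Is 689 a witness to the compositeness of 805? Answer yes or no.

no

n − 1 = 804 = 2^2 · 201, so s = 2 and d = 201.
By repeated squaring, 689^201 ≡ 804 (mod 805).
x_0 = 689^201 mod 805 = 804.
x_0 = 804 ≡ −1, so 689 is not a witness.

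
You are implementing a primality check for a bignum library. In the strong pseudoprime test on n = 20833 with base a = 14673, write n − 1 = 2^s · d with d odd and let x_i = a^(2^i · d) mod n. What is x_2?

n − 1 = 20832 = 2^5 · 651, so s = 5 and d = 651.
x_0 = 14673^651 mod 20833 = 18866.
x_1 = 18866^2 mod 20833 = 14984.
x_2 = 14984^2 mod 20833 = 3015.

3015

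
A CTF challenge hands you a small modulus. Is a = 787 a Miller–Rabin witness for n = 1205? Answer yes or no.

n − 1 = 1204 = 2^2 · 301, so s = 2 and d = 301.
Repeated squaring mod 1205: 787^1 ≡ 787, 787^2 ≡ 1204, 787^4 ≡ 1, 787^8 ≡ 1, 787^16 ≡ 1, 787^32 ≡ 1, 787^64 ≡ 1, 787^128 ≡ 1, 787^256 ≡ 1.
301 = 256 + 32 + 8 + 4 + 1, so 787^301 ≡ 1·1·1·1·787 ≡ 787 (mod 1205).
x_0 = 787^301 mod 1205 = 787.
x_0 is neither 1 nor 1204, so continue squaring.
x_1 = 787^2 mod 1205 = 1204.
x_1 ≡ −1, so 787 is not a witness.

no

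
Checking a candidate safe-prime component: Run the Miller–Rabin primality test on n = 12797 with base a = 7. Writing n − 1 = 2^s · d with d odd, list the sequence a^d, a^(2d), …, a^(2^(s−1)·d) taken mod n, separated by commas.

9823, 1949

n − 1 = 12796 = 2^2 · 3199, so s = 2 and d = 3199.
x_0 = 7^3199 mod 12797 = 9823.
x_1 = 9823^2 mod 12797 = 1949.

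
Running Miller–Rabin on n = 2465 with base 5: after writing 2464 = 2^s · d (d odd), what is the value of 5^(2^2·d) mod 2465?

n − 1 = 2464 = 2^5 · 77, so s = 5 and d = 77.
x_0 = 5^77 mod 2465 = 2145.
x_1 = 2145^2 mod 2465 = 1335.
x_2 = 1335^2 mod 2465 = 30.

30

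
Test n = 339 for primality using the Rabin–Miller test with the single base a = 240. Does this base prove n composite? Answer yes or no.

yes

n − 1 = 338 = 2^1 · 169, so s = 1 and d = 169.
Repeated squaring mod 339: 240^1 ≡ 240, 240^2 ≡ 309, 240^4 ≡ 222, 240^8 ≡ 129, 240^16 ≡ 30, 240^32 ≡ 222, 240^64 ≡ 129, 240^128 ≡ 30.
169 = 128 + 32 + 8 + 1, so 240^169 ≡ 30·222·129·240 ≡ 240 (mod 339).
x_0 = 240^169 mod 339 = 240.
x_0 ∉ {1, 338} and s = 1, so 240 is a Miller–Rabin witness and 339 is composite.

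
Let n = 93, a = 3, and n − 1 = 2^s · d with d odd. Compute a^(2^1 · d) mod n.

n − 1 = 92 = 2^2 · 23, so s = 2 and d = 23.
x_0 = 3^23 mod 93 = 42.
x_1 = 42^2 mod 93 = 90.

90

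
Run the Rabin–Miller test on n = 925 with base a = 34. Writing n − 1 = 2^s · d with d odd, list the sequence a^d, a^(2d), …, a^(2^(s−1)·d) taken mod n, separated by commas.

359, 306

n − 1 = 924 = 2^2 · 231, so s = 2 and d = 231.
x_0 = 34^231 mod 925 = 359.
x_1 = 359^2 mod 925 = 306.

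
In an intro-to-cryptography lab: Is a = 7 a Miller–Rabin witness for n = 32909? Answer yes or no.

n − 1 = 32908 = 2^2 · 8227, so s = 2 and d = 8227.
x_0 = 7^8227 mod 32909 = 32908.
x_0 = 32908 ≡ −1, so 7 is not a witness.

no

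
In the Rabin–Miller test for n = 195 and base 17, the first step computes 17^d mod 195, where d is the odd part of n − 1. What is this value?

n − 1 = 194 = 2^1 · 97, so s = 1 and d = 97.
Repeated squaring mod 195: 17^1 ≡ 17, 17^2 ≡ 94, 17^4 ≡ 61, 17^8 ≡ 16, 17^16 ≡ 61, 17^32 ≡ 16, 17^64 ≡ 61.
97 = 64 + 32 + 1, so 17^97 ≡ 61·16·17 ≡ 17 (mod 195).

17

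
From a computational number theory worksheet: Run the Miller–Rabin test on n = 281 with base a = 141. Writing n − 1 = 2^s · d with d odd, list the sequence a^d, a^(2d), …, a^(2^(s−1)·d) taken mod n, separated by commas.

280, 1, 1

n − 1 = 280 = 2^3 · 35, so s = 3 and d = 35.
x_0 = 141^35 mod 281 = 280.
x_1 = 280^2 mod 281 = 1.
x_2 = 1^2 mod 281 = 1.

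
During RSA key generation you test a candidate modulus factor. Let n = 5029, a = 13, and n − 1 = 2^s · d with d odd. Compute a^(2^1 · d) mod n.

n − 1 = 5028 = 2^2 · 1257, so s = 2 and d = 1257.
x_0 = 13^1257 mod 5029 = 4498.
x_1 = 4498^2 mod 5029 = 337.

337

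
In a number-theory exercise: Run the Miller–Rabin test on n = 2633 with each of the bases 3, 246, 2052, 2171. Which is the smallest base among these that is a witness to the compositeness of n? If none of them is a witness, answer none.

n − 1 = 2632 = 2^3 · 329, so s = 3 and d = 329.
Base 3: x_0 = 3^329 mod 2633 = 1748. x_0 is neither 1 nor 2632, so continue squaring. x_1 = 1748^2 mod 2633 = 1224. x_2 = 1224^2 mod 2633 = 2632. x_2 ≡ −1, so 3 is not a witness.
Base 246: x_0 = 246^329 mod 2633 = 885. x_0 is neither 1 nor 2632, so continue squaring. x_1 = 885^2 mod 2633 = 1224. x_2 = 1224^2 mod 2633 = 2632. x_2 ≡ −1, so 246 is not a witness.
Base 2052: x_0 = 2052^329 mod 2633 = 1556. x_0 is neither 1 nor 2632, so continue squaring. x_1 = 1556^2 mod 2633 = 1409. x_2 = 1409^2 mod 2633 = 2632. x_2 ≡ −1, so 2052 is not a witness.
Base 2171: x_0 = 2171^329 mod 2633 = 1556. x_0 is neither 1 nor 2632, so continue squaring. x_1 = 1556^2 mod 2633 = 1409. x_2 = 1409^2 mod 2633 = 2632. x_2 ≡ −1, so 2171 is not a witness.
No listed base is a witness for 2633.

none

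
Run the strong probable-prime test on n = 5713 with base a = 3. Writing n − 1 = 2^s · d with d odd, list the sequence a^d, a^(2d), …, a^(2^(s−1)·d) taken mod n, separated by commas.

n − 1 = 5712 = 2^4 · 357, so s = 4 and d = 357.
x_0 = 3^357 mod 5713 = 3236.
x_1 = 3236^2 mod 5713 = 5480.
x_2 = 5480^2 mod 5713 = 2872.
x_3 = 2872^2 mod 5713 = 4525.

3236, 5480, 2872, 4525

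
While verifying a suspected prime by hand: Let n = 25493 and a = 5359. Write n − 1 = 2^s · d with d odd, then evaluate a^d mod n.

17865

n − 1 = 25492 = 2^2 · 6373, so s = 2 and d = 6373.
By repeated squaring, 5359^6373 ≡ 17865 (mod 25493).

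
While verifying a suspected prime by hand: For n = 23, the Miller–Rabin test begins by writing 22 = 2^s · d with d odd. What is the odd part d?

Halving: 22 → 11; 11 is odd.
So 22 = 2^1 · 11.

11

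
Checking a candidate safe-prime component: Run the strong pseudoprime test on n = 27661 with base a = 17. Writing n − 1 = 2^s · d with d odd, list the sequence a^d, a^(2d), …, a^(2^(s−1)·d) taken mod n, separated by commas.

6265, 26927

n − 1 = 27660 = 2^2 · 6915, so s = 2 and d = 6915.
x_0 = 17^6915 mod 27661 = 6265.
x_1 = 6265^2 mod 27661 = 26927.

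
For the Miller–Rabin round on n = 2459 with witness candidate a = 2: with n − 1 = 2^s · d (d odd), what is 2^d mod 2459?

2458

n − 1 = 2458 = 2^1 · 1229, so s = 1 and d = 1229.
Repeated squaring mod 2459: 2^1 ≡ 2, 2^2 ≡ 4, 2^4 ≡ 16, 2^8 ≡ 256, 2^16 ≡ 1602, 2^32 ≡ 1667, 2^64 ≡ 219, 2^128 ≡ 1240, 2^256 ≡ 725, 2^512 ≡ 1858, 2^1024 ≡ 2187.
1229 = 1024 + 128 + 64 + 8 + 4 + 1, so 2^1229 ≡ 2187·1240·219·256·16·2 ≡ 2458 (mod 2459).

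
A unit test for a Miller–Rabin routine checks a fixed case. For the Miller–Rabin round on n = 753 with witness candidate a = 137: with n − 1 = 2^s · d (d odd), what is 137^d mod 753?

n − 1 = 752 = 2^4 · 47, so s = 4 and d = 47.
Repeated squaring mod 753: 137^1 ≡ 137, 137^2 ≡ 697, 137^4 ≡ 124, 137^8 ≡ 316, 137^16 ≡ 460, 137^32 ≡ 7.
47 = 32 + 8 + 4 + 2 + 1, so 137^47 ≡ 7·316·124·697·137 ≡ 29 (mod 753).

29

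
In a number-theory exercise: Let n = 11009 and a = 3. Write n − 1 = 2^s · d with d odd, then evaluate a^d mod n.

n − 1 = 11008 = 2^8 · 43, so s = 8 and d = 43.
3^43 mod 11009 = 9924.

9924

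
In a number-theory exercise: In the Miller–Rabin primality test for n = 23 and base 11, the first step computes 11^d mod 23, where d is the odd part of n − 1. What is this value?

n − 1 = 22 = 2^1 · 11, so s = 1 and d = 11.
Repeated squaring mod 23: 11^1 ≡ 11, 11^2 ≡ 6, 11^4 ≡ 13, 11^8 ≡ 8.
11 = 8 + 2 + 1, so 11^11 ≡ 8·6·11 ≡ 22 (mod 23).

22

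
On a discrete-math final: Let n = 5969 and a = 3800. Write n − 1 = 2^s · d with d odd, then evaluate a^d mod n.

630

n − 1 = 5968 = 2^4 · 373, so s = 4 and d = 373.
Repeated squaring mod 5969: 3800^1 ≡ 3800, 3800^2 ≡ 989, 3800^4 ≡ 5174, 3800^8 ≡ 5280, 3800^16 ≡ 3170, 3800^32 ≡ 3073, 3800^64 ≡ 371, 3800^128 ≡ 354, 3800^256 ≡ 5936.
373 = 256 + 64 + 32 + 16 + 4 + 1, so 3800^373 ≡ 5936·371·3073·3170·5174·3800 ≡ 630 (mod 5969).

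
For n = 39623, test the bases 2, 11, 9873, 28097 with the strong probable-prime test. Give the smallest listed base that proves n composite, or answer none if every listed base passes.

n − 1 = 39622 = 2^1 · 19811, so s = 1 and d = 19811.
Base 2: x_0 = 2^19811 mod 39623 = 1. x_0 = 1, so 2 is not a witness.
Base 11: x_0 = 11^19811 mod 39623 = 39622. x_0 = 39622 ≡ −1, so 11 is not a witness.
Base 9873: x_0 = 9873^19811 mod 39623 = 1. x_0 = 1, so 9873 is not a witness.
Base 28097: x_0 = 28097^19811 mod 39623 = 1. x_0 = 1, so 28097 is not a witness.
No listed base is a witness for 39623.

none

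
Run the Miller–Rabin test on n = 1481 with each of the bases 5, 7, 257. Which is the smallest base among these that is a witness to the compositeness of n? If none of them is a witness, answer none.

n − 1 = 1480 = 2^3 · 185, so s = 3 and d = 185.
Base 5: x_0 = 5^185 mod 1481 = 465. x_0 is neither 1 nor 1480, so continue squaring. x_1 = 465^2 mod 1481 = 1480. x_1 ≡ −1, so 5 is not a witness.
Base 7: x_0 = 7^185 mod 1481 = 1. x_0 = 1, so 7 is not a witness.
Base 257: x_0 = 257^185 mod 1481 = 465. x_0 is neither 1 nor 1480, so continue squaring. x_1 = 465^2 mod 1481 = 1480. x_1 ≡ −1, so 257 is not a witness.
No listed base is a witness for 1481.

none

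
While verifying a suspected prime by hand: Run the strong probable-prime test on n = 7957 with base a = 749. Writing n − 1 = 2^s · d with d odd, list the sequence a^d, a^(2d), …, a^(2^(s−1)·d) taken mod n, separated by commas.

n − 1 = 7956 = 2^2 · 1989, so s = 2 and d = 1989.
x_0 = 749^1989 mod 7957 = 4864.
x_1 = 4864^2 mod 7957 = 2335.

4864, 2335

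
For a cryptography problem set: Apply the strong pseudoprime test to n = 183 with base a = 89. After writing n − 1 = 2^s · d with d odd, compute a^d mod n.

155

n − 1 = 182 = 2^1 · 91, so s = 1 and d = 91.
Repeated squaring mod 183: 89^1 ≡ 89, 89^2 ≡ 52, 89^4 ≡ 142, 89^8 ≡ 34, 89^16 ≡ 58, 89^32 ≡ 70, 89^64 ≡ 142.
91 = 64 + 16 + 8 + 2 + 1, so 89^91 ≡ 142·58·34·52·89 ≡ 155 (mod 183).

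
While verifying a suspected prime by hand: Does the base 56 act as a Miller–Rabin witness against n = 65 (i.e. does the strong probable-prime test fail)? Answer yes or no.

n − 1 = 64 = 2^6 · 1, so s = 6 and d = 1.
x_0 = 56^1 mod 65 = 56.
x_0 is neither 1 nor 64, so continue squaring.
x_1 = 56^2 mod 65 = 16.
x_2 = 16^2 mod 65 = 61.
x_3 = 61^2 mod 65 = 16.
x_4 = 16^2 mod 65 = 61.
x_5 = 61^2 mod 65 = 16.
Reached i = s−1 = 5 without hitting −1: 56 is a Miller–Rabin witness and 65 is composite.

yes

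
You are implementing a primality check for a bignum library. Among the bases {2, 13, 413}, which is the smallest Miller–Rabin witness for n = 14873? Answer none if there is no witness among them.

n − 1 = 14872 = 2^3 · 1859, so s = 3 and d = 1859.
Base 2: x_0 = 2^1859 mod 14873 = 13787. x_0 is neither 1 nor 14872, so continue squaring. x_1 = 13787^2 mod 14873 = 4429. x_2 = 4429^2 mod 14873 = 13427. Reached i = s−1 = 2 without hitting −1: 2 is a Miller–Rabin witness and 14873 is composite.
Base 13: x_0 = 13^1859 mod 14873 = 99. x_0 is neither 1 nor 14872, so continue squaring. x_1 = 99^2 mod 14873 = 9801. x_2 = 9801^2 mod 14873 = 9767. Reached i = s−1 = 2 without hitting −1: 13 is a Miller–Rabin witness and 14873 is composite.
Base 413: x_0 = 413^1859 mod 14873 = 6969. x_0 is neither 1 nor 14872, so continue squaring. x_1 = 6969^2 mod 14873 = 6616. x_2 = 6616^2 mod 14873 = 217. Reached i = s−1 = 2 without hitting −1: 413 is a Miller–Rabin witness and 14873 is composite.
The smallest witness among the given bases is 2.

2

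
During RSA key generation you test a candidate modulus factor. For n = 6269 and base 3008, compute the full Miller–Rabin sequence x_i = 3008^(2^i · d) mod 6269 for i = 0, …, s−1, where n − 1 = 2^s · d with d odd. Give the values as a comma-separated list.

6268, 1

n − 1 = 6268 = 2^2 · 1567, so s = 2 and d = 1567.
x_0 = 3008^1567 mod 6269 = 6268.
x_1 = 6268^2 mod 6269 = 1.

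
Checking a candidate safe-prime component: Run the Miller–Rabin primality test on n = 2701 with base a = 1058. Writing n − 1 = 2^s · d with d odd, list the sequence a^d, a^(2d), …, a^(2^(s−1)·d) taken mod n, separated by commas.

364, 147

n − 1 = 2700 = 2^2 · 675, so s = 2 and d = 675.
x_0 = 1058^675 mod 2701 = 364.
x_1 = 364^2 mod 2701 = 147.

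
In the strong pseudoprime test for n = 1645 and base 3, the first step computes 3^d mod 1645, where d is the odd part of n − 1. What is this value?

n − 1 = 1644 = 2^2 · 411, so s = 2 and d = 411.
3^411 mod 1645 = 1182.

1182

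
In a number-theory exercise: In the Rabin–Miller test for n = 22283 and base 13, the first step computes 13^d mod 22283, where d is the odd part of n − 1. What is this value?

1

n − 1 = 22282 = 2^1 · 11141, so s = 1 and d = 11141.
13^11141 mod 22283 = 1.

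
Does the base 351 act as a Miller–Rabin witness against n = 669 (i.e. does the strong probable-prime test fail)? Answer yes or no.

n − 1 = 668 = 2^2 · 167, so s = 2 and d = 167.
x_0 = 351^167 mod 669 = 120.
x_0 is neither 1 nor 668, so continue squaring.
x_1 = 120^2 mod 669 = 351.
Reached i = s−1 = 1 without hitting −1: 351 is a Miller–Rabin witness and 669 is composite.

yes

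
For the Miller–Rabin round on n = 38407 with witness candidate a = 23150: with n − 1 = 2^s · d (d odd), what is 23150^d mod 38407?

n − 1 = 38406 = 2^1 · 19203, so s = 1 and d = 19203.
By repeated squaring, 23150^19203 ≡ 12510 (mod 38407).

12510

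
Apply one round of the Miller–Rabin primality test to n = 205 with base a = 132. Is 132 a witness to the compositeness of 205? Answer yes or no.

no

n − 1 = 204 = 2^2 · 51, so s = 2 and d = 51.
Repeated squaring mod 205: 132^1 ≡ 132, 132^2 ≡ 204, 132^4 ≡ 1, 132^8 ≡ 1, 132^16 ≡ 1, 132^32 ≡ 1.
51 = 32 + 16 + 2 + 1, so 132^51 ≡ 1·1·204·132 ≡ 73 (mod 205).
x_0 = 132^51 mod 205 = 73.
x_0 is neither 1 nor 204, so continue squaring.
x_1 = 73^2 mod 205 = 204.
x_1 ≡ −1, so 132 is not a witness.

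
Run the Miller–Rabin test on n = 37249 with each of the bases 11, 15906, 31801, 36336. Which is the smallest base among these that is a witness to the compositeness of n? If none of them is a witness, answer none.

11

n − 1 = 37248 = 2^7 · 291, so s = 7 and d = 291.
Base 11: x_0 = 11^291 mod 37249 = 6196. x_0 is neither 1 nor 37248, so continue squaring. x_1 = 6196^2 mod 37249 = 23946. x_2 = 23946^2 mod 37249 = 37059. x_3 = 37059^2 mod 37249 = 36100. x_4 = 36100^2 mod 37249 = 16486. x_5 = 16486^2 mod 37249 = 19492. x_6 = 19492^2 mod 37249 = 35513. Reached i = s−1 = 6 without hitting −1: 11 is a Miller–Rabin witness and 37249 is composite.
Base 15906: x_0 = 15906^291 mod 37249 = 35541. x_0 is neither 1 nor 37248, so continue squaring. x_1 = 35541^2 mod 37249 = 11842. x_2 = 11842^2 mod 37249 = 27728. x_3 = 27728^2 mod 37249 = 22624. x_4 = 22624^2 mod 37249 = 6867. x_5 = 6867^2 mod 37249 = 35704. x_6 = 35704^2 mod 37249 = 3089. Reached i = s−1 = 6 without hitting −1: 15906 is a Miller–Rabin witness and 37249 is composite.
Base 31801: x_0 = 31801^291 mod 37249 = 16283. x_0 is neither 1 nor 37248, so continue squaring. x_1 = 16283^2 mod 37249 = 34956. x_2 = 34956^2 mod 37249 = 5740. x_3 = 5740^2 mod 37249 = 19484. x_4 = 19484^2 mod 37249 = 21697. x_5 = 21697^2 mod 37249 = 6947. x_6 = 6947^2 mod 37249 = 23354. Reached i = s−1 = 6 without hitting −1: 31801 is a Miller–Rabin witness and 37249 is composite.
Base 36336: x_0 = 36336^291 mod 37249 = 3756. x_0 is neither 1 nor 37248, so continue squaring. x_1 = 3756^2 mod 37249 = 27414. x_2 = 27414^2 mod 37249 = 28821. x_3 = 28821^2 mod 37249 = 34590. x_4 = 34590^2 mod 37249 = 30220. x_5 = 30220^2 mod 37249 = 14667. x_6 = 14667^2 mod 37249 = 7914. Reached i = s−1 = 6 without hitting −1: 36336 is a Miller–Rabin witness and 37249 is composite.
The smallest witness among the given bases is 11.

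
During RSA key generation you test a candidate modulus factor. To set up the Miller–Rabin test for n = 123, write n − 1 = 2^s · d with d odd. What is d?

61

Halving: 122 → 61; 61 is odd.
So 122 = 2^1 · 61.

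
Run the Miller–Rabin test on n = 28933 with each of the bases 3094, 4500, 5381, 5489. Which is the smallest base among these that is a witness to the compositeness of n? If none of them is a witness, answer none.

none

n − 1 = 28932 = 2^2 · 7233, so s = 2 and d = 7233.
Base 3094: x_0 = 3094^7233 mod 28933 = 1. x_0 = 1, so 3094 is not a witness.
Base 4500: x_0 = 4500^7233 mod 28933 = 28017. x_0 is neither 1 nor 28932, so continue squaring. x_1 = 28017^2 mod 28933 = 28932. x_1 ≡ −1, so 4500 is not a witness.
Base 5381: x_0 = 5381^7233 mod 28933 = 28017. x_0 is neither 1 nor 28932, so continue squaring. x_1 = 28017^2 mod 28933 = 28932. x_1 ≡ −1, so 5381 is not a witness.
Base 5489: x_0 = 5489^7233 mod 28933 = 28017. x_0 is neither 1 nor 28932, so continue squaring. x_1 = 28017^2 mod 28933 = 28932. x_1 ≡ −1, so 5489 is not a witness.
No listed base is a witness for 28933.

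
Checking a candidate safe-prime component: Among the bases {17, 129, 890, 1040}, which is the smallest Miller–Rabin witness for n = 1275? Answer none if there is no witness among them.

n − 1 = 1274 = 2^1 · 637, so s = 1 and d = 637.
Base 17: x_0 = 17^637 mod 1275 = 527. x_0 ∉ {1, 1274} and s = 1, so 17 is a Miller–Rabin witness and 1275 is composite.
Base 129: x_0 = 129^637 mod 1275 = 759. x_0 ∉ {1, 1274} and s = 1, so 129 is a Miller–Rabin witness and 1275 is composite.
Base 890: x_0 = 890^637 mod 1275 = 350. x_0 ∉ {1, 1274} and s = 1, so 890 is a Miller–Rabin witness and 1275 is composite.
Base 1040: x_0 = 1040^637 mod 1275 = 1100. x_0 ∉ {1, 1274} and s = 1, so 1040 is a Miller–Rabin witness and 1275 is composite.
The smallest witness among the given bases is 17.

17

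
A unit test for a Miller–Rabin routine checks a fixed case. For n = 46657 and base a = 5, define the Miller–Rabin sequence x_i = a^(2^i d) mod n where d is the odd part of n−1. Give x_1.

n − 1 = 46656 = 2^6 · 729, so s = 6 and d = 729.
Repeated squaring mod 46657: 5^1 ≡ 5, 5^2 ≡ 25, 5^4 ≡ 625, 5^8 ≡ 17369, 5^16 ≡ 44656, 5^32 ≡ 38156, 5^64 ≡ 41965, 5^128 ≡ 39417, 5^256 ≡ 21789, 5^512 ≡ 25546.
729 = 512 + 128 + 64 + 16 + 8 + 1, so 5^729 ≡ 25546·39417·41965·44656·17369·5 ≡ 746 (mod 46657).
x_0 = 746.
x_1 = 746^2 mod 46657 = 43289.

43289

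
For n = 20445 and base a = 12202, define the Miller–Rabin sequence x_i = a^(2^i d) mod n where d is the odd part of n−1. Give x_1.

n − 1 = 20444 = 2^2 · 5111, so s = 2 and d = 5111.
Repeated squaring mod 20445: 12202^1 ≡ 12202, 12202^2 ≡ 8314, 12202^4 ≡ 18496, 12202^8 ≡ 16276, 12202^16 ≡ 2311, 12202^32 ≡ 4576, 12202^64 ≡ 4096, 12202^128 ≡ 12316, 12202^256 ≡ 2401, 12202^512 ≡ 19756, 12202^1024 ≡ 4486, 12202^2048 ≡ 6316, 12202^4096 ≡ 3661.
5111 = 4096 + 512 + 256 + 128 + 64 + 32 + 16 + 4 + 2 + 1, so 12202^5111 ≡ 3661·19756·2401·12316·4096·4576·2311·18496·8314·12202 ≡ 12898 (mod 20445).
x_0 = 12898.
x_1 = 12898^2 mod 20445 = 17884.

17884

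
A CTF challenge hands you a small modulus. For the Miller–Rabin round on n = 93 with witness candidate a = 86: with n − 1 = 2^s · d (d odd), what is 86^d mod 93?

n − 1 = 92 = 2^2 · 23, so s = 2 and d = 23.
86^23 mod 93 = 83.

83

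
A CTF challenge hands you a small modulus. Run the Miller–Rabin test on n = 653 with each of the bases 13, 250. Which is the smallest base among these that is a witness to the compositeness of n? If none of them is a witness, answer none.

none

n − 1 = 652 = 2^2 · 163, so s = 2 and d = 163.
Base 13: x_0 = 13^163 mod 653 = 652. x_0 = 652 ≡ −1, so 13 is not a witness.
Base 250: x_0 = 250^163 mod 653 = 1. x_0 = 1, so 250 is not a witness.
No listed base is a witness for 653.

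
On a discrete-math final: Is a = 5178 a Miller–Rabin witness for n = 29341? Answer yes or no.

yes

n − 1 = 29340 = 2^2 · 7335, so s = 2 and d = 7335.
Repeated squaring mod 29341: 5178^1 ≡ 5178, 5178^2 ≡ 23351, 5178^4 ≡ 25398, 5178^8 ≡ 25860, 5178^16 ≡ 28869, 5178^32 ≡ 17397, 5178^64 ≡ 3194, 5178^128 ≡ 20309, 5178^256 ≡ 9044, 5178^512 ≡ 20569, 5178^1024 ≡ 15882, 5178^2048 ≡ 22688, 5178^4096 ≡ 16181.
7335 = 4096 + 2048 + 1024 + 128 + 32 + 4 + 2 + 1, so 5178^7335 ≡ 16181·22688·15882·20309·17397·25398·23351·5178 ≡ 23230 (mod 29341).
x_0 = 5178^7335 mod 29341 = 23230.
x_0 is neither 1 nor 29340, so continue squaring.
x_1 = 23230^2 mod 29341 = 22569.
Reached i = s−1 = 1 without hitting −1: 5178 is a Miller–Rabin witness and 29341 is composite.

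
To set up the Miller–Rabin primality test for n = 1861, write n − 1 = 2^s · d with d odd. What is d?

465

Halving: 1860 → 930 → 465; 465 is odd.
So 1860 = 2^2 · 465.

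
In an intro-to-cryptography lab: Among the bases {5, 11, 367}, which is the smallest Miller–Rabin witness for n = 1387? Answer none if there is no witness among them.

n − 1 = 1386 = 2^1 · 693, so s = 1 and d = 693.
Base 5: x_0 = 5^693 mod 1387 = 647. x_0 ∉ {1, 1386} and s = 1, so 5 is a Miller–Rabin witness and 1387 is composite.
Base 11: x_0 = 11^693 mod 1387 = 343. x_0 ∉ {1, 1386} and s = 1, so 11 is a Miller–Rabin witness and 1387 is composite.
Base 367: x_0 = 367^693 mod 1387 = 1. x_0 = 1, so 367 is not a witness.
The smallest witness among the given bases is 5.

5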